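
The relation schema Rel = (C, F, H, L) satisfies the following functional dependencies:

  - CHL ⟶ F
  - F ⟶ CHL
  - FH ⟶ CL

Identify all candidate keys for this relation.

(F); (C, H, L)

{F}⁺: F→CHL adds C, H, L → {C, F, H, L}.
{C, H, L}⁺: CHL→F adds F → {C, F, H, L}.
Any other superkey contains one of these as a subset, so there are no further candidate keys.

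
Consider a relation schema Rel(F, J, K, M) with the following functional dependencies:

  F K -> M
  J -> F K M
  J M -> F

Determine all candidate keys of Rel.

Attribute J never appears on the right-hand side of any dependency, so J must belong to every candidate key.
{J}⁺ = {F, J, K, M}, which is all of the schema, so {J} is the only candidate key.

(J)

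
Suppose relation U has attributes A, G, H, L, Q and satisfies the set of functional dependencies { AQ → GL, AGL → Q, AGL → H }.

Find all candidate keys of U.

{A, Q}⁺: AQ→GL adds G, L; AGL→H adds H → {A, G, H, L, Q}.
{A, G, L}⁺: AGL→Q adds Q; AGL→H adds H → {A, G, H, L, Q}.
Any other superkey contains one of these as a subset, so there are no further candidate keys.

AQ; AGL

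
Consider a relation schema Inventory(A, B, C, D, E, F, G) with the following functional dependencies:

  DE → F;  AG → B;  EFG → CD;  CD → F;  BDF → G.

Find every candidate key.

(A, B, D, E), (A, D, E, G), (A, E, F, G)

Attributes A, E never appear on any right-hand side, so every candidate key must contain {A, E}.
{A, E}⁺ = {A, E}, which is not all of the schema, so we must add further attributes.
{A, B, D, E}⁺: DE→F adds F; BDF→G adds G; EFG→CD adds C → {A, B, C, D, E, F, G}. Minimal: {B, D, E}⁺ = {B, C, D, E, F, G}; {A, D, E}⁺ = {A, D, E, F}; {A, B, E}⁺ = {A, B, E}; … — none reach the full schema.
{A, D, E, G}⁺: DE→F adds F; AG→B adds B; EFG→CD adds C → {A, B, C, D, E, F, G}. Minimal: {D, E, G}⁺ = {C, D, E, F, G}; {A, E, G}⁺ = {A, B, E, G}; {A, D, G}⁺ = {A, B, D, G}; … — none reach the full schema.
{A, E, F, G}⁺: AG→B adds B; EFG→CD adds C, D → {A, B, C, D, E, F, G}. Minimal: {E, F, G}⁺ = {C, D, E, F, G}; {A, F, G}⁺ = {A, B, F, G}; {A, E, G}⁺ = {A, B, E, G}; … — none reach the full schema.
Any other superkey contains one of these as a subset, so there are no further candidate keys.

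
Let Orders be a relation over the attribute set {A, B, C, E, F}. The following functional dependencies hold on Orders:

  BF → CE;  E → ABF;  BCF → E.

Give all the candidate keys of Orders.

{E}⁺: E→ABF adds A, B, F; BF→CE adds C → {A, B, C, E, F}.
{B, F}⁺: BF→CE adds C, E; E→ABF adds A → {A, B, C, E, F}. Minimal: {F}⁺ = {F}; {B}⁺ = {B} — none reach the full schema.
Any other superkey contains one of these as a subset, so there are no further candidate keys.

{E}, {B, F}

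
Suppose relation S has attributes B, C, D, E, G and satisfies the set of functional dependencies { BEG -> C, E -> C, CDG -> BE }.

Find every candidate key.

Attributes D, G never appear on any right-hand side, so every candidate key must contain {D, G}.
{D, G}⁺ = {D, G}, which is not all of the schema, so we must add further attributes.
{C, D, G}⁺: CDG→BE adds B, E → {B, C, D, E, G}. Minimal: {D, G}⁺ = {D, G}; {C, G}⁺ = {C, G}; {C, D}⁺ = {C, D} — none reach the full schema.
{D, E, G}⁺: E→C adds C; CDG→BE adds B → {B, C, D, E, G}. Minimal: {E, G}⁺ = {C, E, G}; {D, G}⁺ = {D, G}; {D, E}⁺ = {C, D, E} — none reach the full schema.

{C, D, G}; {D, E, G}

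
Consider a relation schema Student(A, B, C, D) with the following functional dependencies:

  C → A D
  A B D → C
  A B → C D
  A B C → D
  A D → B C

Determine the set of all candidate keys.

(C), (A, B), (A, D)

{C}⁺: C→AD adds A, D; AD→BC adds B → {A, B, C, D}.
{A, B}⁺: AB→CD adds C, D → {A, B, C, D}. Minimal: {B}⁺ = {B}; {A}⁺ = {A} — none reach the full schema.
{A, D}⁺: AD→BC adds B, C → {A, B, C, D}. Minimal: {D}⁺ = {D}; {A}⁺ = {A} — none reach the full schema.
Any other superkey contains one of these as a subset, so there are no further candidate keys.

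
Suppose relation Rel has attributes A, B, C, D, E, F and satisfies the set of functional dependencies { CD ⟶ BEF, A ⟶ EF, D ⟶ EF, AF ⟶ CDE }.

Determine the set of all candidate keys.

{A}

Attribute A never appears on the right-hand side of any dependency, so A must belong to every candidate key.
{A}⁺ = {A, B, C, D, E, F}, which is all of the schema, so {A} is the only candidate key.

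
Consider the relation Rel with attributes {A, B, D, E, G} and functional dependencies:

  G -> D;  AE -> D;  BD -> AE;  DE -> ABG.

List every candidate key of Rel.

{A, E}, {B, D}, {B, G}, {D, E}, {E, G}

{A, E}⁺: AE→D adds D; DE→ABG adds B, G → {A, B, D, E, G}. Minimal: {E}⁺ = {E}; {A}⁺ = {A} — none reach the full schema.
{B, D}⁺: BD→AE adds A, E; DE→ABG adds G → {A, B, D, E, G}. Minimal: {D}⁺ = {D}; {B}⁺ = {B} — none reach the full schema.
{B, G}⁺: G→D adds D; BD→AE adds A, E → {A, B, D, E, G}. Minimal: {G}⁺ = {D, G}; {B}⁺ = {B} — none reach the full schema.
{D, E}⁺: DE→ABG adds A, B, G → {A, B, D, E, G}. Minimal: {E}⁺ = {E}; {D}⁺ = {D} — none reach the full schema.
{E, G}⁺: G→D adds D; DE→ABG adds A, B → {A, B, D, E, G}. Minimal: {G}⁺ = {D, G}; {E}⁺ = {E} — none reach the full schema.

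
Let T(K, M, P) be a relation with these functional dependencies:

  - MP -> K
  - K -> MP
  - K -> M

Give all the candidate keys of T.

{K}, {M, P}

{K}⁺: K→MP adds M, P → {K, M, P}.
{M, P}⁺: MP→K adds K → {K, M, P}. Minimal: {P}⁺ = {P}; {M}⁺ = {M} — none reach the full schema.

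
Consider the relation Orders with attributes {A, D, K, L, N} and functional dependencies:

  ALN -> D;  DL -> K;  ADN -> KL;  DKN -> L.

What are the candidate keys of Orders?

Attributes A, N never appear on any right-hand side, so every candidate key must contain {A, N}.
{A, N}⁺ = {A, N}, which is not all of the schema, so we must add further attributes.
{A, D, N}⁺: ADN→KL adds K, L → {A, D, K, L, N}. Minimal: {D, N}⁺ = {D, N}; {A, N}⁺ = {A, N}; {A, D}⁺ = {A, D} — none reach the full schema.
{A, L, N}⁺: ALN→D adds D; DL→K adds K → {A, D, K, L, N}. Minimal: {L, N}⁺ = {L, N}; {A, N}⁺ = {A, N}; {A, L}⁺ = {A, L} — none reach the full schema.
Any other superkey contains one of these as a subset, so there are no further candidate keys.

ADN, ALN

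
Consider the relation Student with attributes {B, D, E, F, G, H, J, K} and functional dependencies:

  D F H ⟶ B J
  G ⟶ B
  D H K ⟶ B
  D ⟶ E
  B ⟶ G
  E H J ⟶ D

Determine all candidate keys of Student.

{D, F, H, K}, {E, F, H, J, K}

Attributes F, H, K never appear on any right-hand side, so every candidate key must contain {F, H, K}.
{F, H, K}⁺ = {F, H, K}, which is not all of the schema, so we must add further attributes.
{D, F, H, K}⁺: DFH→BJ adds B, J; D→E adds E; B→G adds G → {B, D, E, F, G, H, J, K}. Minimal: {F, H, K}⁺ = {F, H, K}; {D, H, K}⁺ = {B, D, E, G, H, K}; {D, F, K}⁺ = {D, E, F, K}; … — none reach the full schema.
{E, F, H, J, K}⁺: EHJ→D adds D; DFH→BJ adds B; B→G adds G → {B, D, E, F, G, H, J, K}. Minimal: {F, H, J, K}⁺ = {F, H, J, K}; {E, H, J, K}⁺ = {B, D, E, G, H, J, K}; {E, F, J, K}⁺ = {E, F, J, K}; … — none reach the full schema.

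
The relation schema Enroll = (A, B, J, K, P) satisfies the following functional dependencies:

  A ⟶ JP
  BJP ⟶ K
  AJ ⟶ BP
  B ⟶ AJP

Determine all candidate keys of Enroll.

{A}, {B}

{A}⁺: A→JP adds J, P; AJ→BP adds B; BJP→K adds K → {A, B, J, K, P}.
{B}⁺: B→AJP adds A, J, P; BJP→K adds K → {A, B, J, K, P}.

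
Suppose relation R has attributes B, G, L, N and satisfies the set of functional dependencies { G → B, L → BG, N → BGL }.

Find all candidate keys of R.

{N}

Attribute N never appears on the right-hand side of any dependency, so N must belong to every candidate key.
{N}⁺ = {B, G, L, N}, which is all of the schema, so {N} is the only candidate key.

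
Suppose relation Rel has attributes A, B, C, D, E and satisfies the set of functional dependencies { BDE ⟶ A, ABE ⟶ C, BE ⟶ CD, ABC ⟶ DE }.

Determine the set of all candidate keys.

{B, E}⁺: BE→CD adds C, D; BDE→A adds A → {A, B, C, D, E}. Minimal: {E}⁺ = {E}; {B}⁺ = {B} — none reach the full schema.
{A, B, C}⁺: ABC→DE adds D, E → {A, B, C, D, E}. Minimal: {B, C}⁺ = {B, C}; {A, C}⁺ = {A, C}; {A, B}⁺ = {A, B} — none reach the full schema.
Any other superkey contains one of these as a subset, so there are no further candidate keys.

{B, E}, {A, B, C}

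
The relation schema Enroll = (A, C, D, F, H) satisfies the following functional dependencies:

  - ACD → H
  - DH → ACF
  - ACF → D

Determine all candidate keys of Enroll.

{D, H}⁺: DH→ACF adds A, C, F → {A, C, D, F, H}.
{A, C, D}⁺: ACD→H adds H; DH→ACF adds F → {A, C, D, F, H}.
{A, C, F}⁺: ACF→D adds D; ACD→H adds H → {A, C, D, F, H}.
Any other superkey contains one of these as a subset, so there are no further candidate keys.

DH, ACD, ACF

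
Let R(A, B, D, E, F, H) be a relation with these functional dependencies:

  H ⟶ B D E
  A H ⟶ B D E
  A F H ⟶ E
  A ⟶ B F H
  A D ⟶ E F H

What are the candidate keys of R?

{A}

Attribute A never appears on the right-hand side of any dependency, so A must belong to every candidate key.
{A}⁺ = {A, B, D, E, F, H}, which is all of the schema, so {A} is the only candidate key.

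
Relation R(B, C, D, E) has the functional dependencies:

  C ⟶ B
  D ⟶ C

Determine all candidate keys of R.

Attributes D, E never appear on any right-hand side, so every candidate key must contain {D, E}.
{D, E}⁺ = {B, C, D, E}, which is all of the schema, so {D, E} is the only candidate key.

{D, E}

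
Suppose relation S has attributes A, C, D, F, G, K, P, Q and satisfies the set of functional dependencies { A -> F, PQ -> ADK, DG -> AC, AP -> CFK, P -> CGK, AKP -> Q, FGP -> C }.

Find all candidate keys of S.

{A, P}⁺: A→F adds F; AP→CFK adds C, K; P→CGK adds G; AKP→Q adds Q; PQ→ADK adds D → {A, C, D, F, G, K, P, Q}. Minimal: {P}⁺ = {C, G, K, P}; {A}⁺ = {A, F} — none reach the full schema.
{D, P}⁺: P→CGK adds C, G, K; DG→AC adds A; AP→CFK adds F; AKP→Q adds Q → {A, C, D, F, G, K, P, Q}. Minimal: {P}⁺ = {C, G, K, P}; {D}⁺ = {D} — none reach the full schema.
{P, Q}⁺: PQ→ADK adds A, D, K; AP→CFK adds C, F; P→CGK adds G → {A, C, D, F, G, K, P, Q}. Minimal: {Q}⁺ = {Q}; {P}⁺ = {C, G, K, P} — none reach the full schema.
Any other superkey contains one of these as a subset, so there are no further candidate keys.

{A, P}, {D, P}, {P, Q}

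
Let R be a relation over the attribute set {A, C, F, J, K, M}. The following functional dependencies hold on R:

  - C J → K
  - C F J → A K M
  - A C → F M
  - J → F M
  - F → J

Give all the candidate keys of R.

{A, C}, {C, F}, {C, J}

{A, C}⁺: AC→FM adds F, M; F→J adds J; CJ→K adds K → {A, C, F, J, K, M}.
{C, F}⁺: F→J adds J; CJ→K adds K; CFJ→AKM adds A, M → {A, C, F, J, K, M}.
{C, J}⁺: CJ→K adds K; J→FM adds F, M; CFJ→AKM adds A → {A, C, F, J, K, M}.
Any other superkey contains one of these as a subset, so there are no further candidate keys.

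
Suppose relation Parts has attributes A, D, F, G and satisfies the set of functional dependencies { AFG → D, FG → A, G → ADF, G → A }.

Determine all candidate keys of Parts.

Attribute G never appears on the right-hand side of any dependency, so G must belong to every candidate key.
{G}⁺ = {A, D, F, G}, which is all of the schema, so {G} is the only candidate key.

(G)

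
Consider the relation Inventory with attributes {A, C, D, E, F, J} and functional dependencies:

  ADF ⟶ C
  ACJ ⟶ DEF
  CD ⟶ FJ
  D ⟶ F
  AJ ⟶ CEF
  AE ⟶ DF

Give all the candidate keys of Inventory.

{A, D}⁺: D→F adds F; ADF→C adds C; CD→FJ adds J; AJ→CEF adds E → {A, C, D, E, F, J}. Minimal: {D}⁺ = {D, F}; {A}⁺ = {A} — none reach the full schema.
{A, E}⁺: AE→DF adds D, F; ADF→C adds C; CD→FJ adds J → {A, C, D, E, F, J}. Minimal: {E}⁺ = {E}; {A}⁺ = {A} — none reach the full schema.
{A, J}⁺: AJ→CEF adds C, E, F; AE→DF adds D → {A, C, D, E, F, J}. Minimal: {J}⁺ = {J}; {A}⁺ = {A} — none reach the full schema.

AD, AE, AJ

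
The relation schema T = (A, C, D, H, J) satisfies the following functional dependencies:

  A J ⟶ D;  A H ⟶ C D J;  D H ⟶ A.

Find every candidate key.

AH; DH

Attribute H never appears on the right-hand side of any dependency, so H must belong to every candidate key.
{H}⁺ = {H}, which is not all of the schema, so we must add further attributes.
{A, H}⁺: AH→CDJ adds C, D, J → {A, C, D, H, J}. Minimal: {H}⁺ = {H}; {A}⁺ = {A} — none reach the full schema.
{D, H}⁺: DH→A adds A; AH→CDJ adds C, J → {A, C, D, H, J}. Minimal: {H}⁺ = {H}; {D}⁺ = {D} — none reach the full schema.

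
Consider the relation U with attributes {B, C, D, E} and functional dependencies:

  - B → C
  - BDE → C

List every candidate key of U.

Attributes B, D, E never appear on any right-hand side, so every candidate key must contain {B, D, E}.
{B, D, E}⁺ = {B, C, D, E}, which is all of the schema, so {B, D, E} is the only candidate key.

{B, D, E}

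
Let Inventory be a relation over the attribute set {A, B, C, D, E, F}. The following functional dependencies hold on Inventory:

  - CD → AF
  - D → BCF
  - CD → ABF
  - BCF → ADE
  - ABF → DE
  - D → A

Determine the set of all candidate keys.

{D}⁺: D→BCF adds B, C, F; CD→ABF adds A; BCF→ADE adds E → {A, B, C, D, E, F}.
{A, B, F}⁺: ABF→DE adds D, E; D→BCF adds C → {A, B, C, D, E, F}. Minimal: {B, F}⁺ = {B, F}; {A, F}⁺ = {A, F}; {A, B}⁺ = {A, B} — none reach the full schema.
{B, C, F}⁺: BCF→ADE adds A, D, E → {A, B, C, D, E, F}. Minimal: {C, F}⁺ = {C, F}; {B, F}⁺ = {B, F}; {B, C}⁺ = {B, C} — none reach the full schema.

D; ABF; BCF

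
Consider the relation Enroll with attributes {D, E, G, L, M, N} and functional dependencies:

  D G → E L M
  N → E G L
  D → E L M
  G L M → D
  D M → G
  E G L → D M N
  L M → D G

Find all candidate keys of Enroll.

{D}, {N}, {L, M}, {E, G, L}

{D}⁺: D→ELM adds E, L, M; DM→G adds G; EGL→DMN adds N → {D, E, G, L, M, N}.
{N}⁺: N→EGL adds E, G, L; EGL→DMN adds D, M → {D, E, G, L, M, N}.
{L, M}⁺: LM→DG adds D, G; DG→ELM adds E; EGL→DMN adds N → {D, E, G, L, M, N}.
{E, G, L}⁺: EGL→DMN adds D, M, N → {D, E, G, L, M, N}.
Any other superkey contains one of these as a subset, so there are no further candidate keys.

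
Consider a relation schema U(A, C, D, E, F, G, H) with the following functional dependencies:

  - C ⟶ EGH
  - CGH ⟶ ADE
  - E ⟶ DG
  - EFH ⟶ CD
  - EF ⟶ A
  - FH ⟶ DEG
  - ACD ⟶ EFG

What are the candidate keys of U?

{C}, {F, H}

{C}⁺: C→EGH adds E, G, H; CGH→ADE adds A, D; ACD→EFG adds F → {A, C, D, E, F, G, H}.
{F, H}⁺: FH→DEG adds D, E, G; EFH→CD adds C; EF→A adds A → {A, C, D, E, F, G, H}. Minimal: {H}⁺ = {H}; {F}⁺ = {F} — none reach the full schema.
Any other superkey contains one of these as a subset, so there are no further candidate keys.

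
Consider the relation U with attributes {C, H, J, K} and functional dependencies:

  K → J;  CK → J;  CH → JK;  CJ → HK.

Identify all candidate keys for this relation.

{C, H}, {C, J}, {C, K}

Attribute C never appears on the right-hand side of any dependency, so C must belong to every candidate key.
{C}⁺ = {C}, which is not all of the schema, so we must add further attributes.
{C, H}⁺: CH→JK adds J, K → {C, H, J, K}. Minimal: {H}⁺ = {H}; {C}⁺ = {C} — none reach the full schema.
{C, J}⁺: CJ→HK adds H, K → {C, H, J, K}. Minimal: {J}⁺ = {J}; {C}⁺ = {C} — none reach the full schema.
{C, K}⁺: K→J adds J; CJ→HK adds H → {C, H, J, K}. Minimal: {K}⁺ = {J, K}; {C}⁺ = {C} — none reach the full schema.
Any other superkey contains one of these as a subset, so there are no further candidate keys.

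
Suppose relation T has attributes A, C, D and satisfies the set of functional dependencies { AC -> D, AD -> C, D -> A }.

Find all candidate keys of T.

{D}⁺: D→A adds A; AD→C adds C → {A, C, D}.
{A, C}⁺: AC→D adds D → {A, C, D}. Minimal: {C}⁺ = {C}; {A}⁺ = {A} — none reach the full schema.

{D}; {A, C}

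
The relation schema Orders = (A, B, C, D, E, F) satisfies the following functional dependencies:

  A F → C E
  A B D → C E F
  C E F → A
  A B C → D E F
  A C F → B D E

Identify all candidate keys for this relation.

AF; ABC; ABD; CEF

{A, F}⁺: AF→CE adds C, E; ACF→BDE adds B, D → {A, B, C, D, E, F}.
{A, B, C}⁺: ABC→DEF adds D, E, F → {A, B, C, D, E, F}.
{A, B, D}⁺: ABD→CEF adds C, E, F → {A, B, C, D, E, F}.
{C, E, F}⁺: CEF→A adds A; ACF→BDE adds B, D → {A, B, C, D, E, F}.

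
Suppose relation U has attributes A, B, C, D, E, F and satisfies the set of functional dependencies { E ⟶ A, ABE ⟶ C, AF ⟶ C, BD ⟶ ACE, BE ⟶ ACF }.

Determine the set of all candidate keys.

Attributes B, D never appear on any right-hand side, so every candidate key must contain {B, D}.
{B, D}⁺ = {A, B, C, D, E, F}, which is all of the schema, so {B, D} is the only candidate key.

(B, D)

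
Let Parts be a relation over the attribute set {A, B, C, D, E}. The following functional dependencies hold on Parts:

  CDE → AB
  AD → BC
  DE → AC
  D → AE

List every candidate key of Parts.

{D}

Attribute D never appears on the right-hand side of any dependency, so D must belong to every candidate key.
{D}⁺ = {A, B, C, D, E}, which is all of the schema, so {D} is the only candidate key.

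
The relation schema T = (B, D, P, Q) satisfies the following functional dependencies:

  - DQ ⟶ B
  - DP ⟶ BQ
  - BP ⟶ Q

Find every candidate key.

(D, P)

Attributes D, P never appear on any right-hand side, so every candidate key must contain {D, P}.
{D, P}⁺ = {B, D, P, Q}, which is all of the schema, so {D, P} is the only candidate key.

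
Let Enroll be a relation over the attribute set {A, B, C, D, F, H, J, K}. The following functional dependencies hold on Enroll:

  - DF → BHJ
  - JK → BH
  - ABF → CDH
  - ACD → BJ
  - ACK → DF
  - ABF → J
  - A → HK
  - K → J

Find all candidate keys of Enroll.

Attribute A never appears on the right-hand side of any dependency, so A must belong to every candidate key.
{A}⁺ = {A, B, H, J, K}, which is not all of the schema, so we must add further attributes.
{A, C}⁺: A→HK adds H, K; K→J adds J; JK→BH adds B; ACK→DF adds D, F → {A, B, C, D, F, H, J, K}.
{A, F}⁺: A→HK adds H, K; K→J adds J; JK→BH adds B; ABF→CDH adds C, D → {A, B, C, D, F, H, J, K}.

(A, C), (A, F)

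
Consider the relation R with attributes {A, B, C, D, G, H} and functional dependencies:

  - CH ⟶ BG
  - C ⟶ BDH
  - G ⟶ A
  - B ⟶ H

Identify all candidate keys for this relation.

{C}

Attribute C never appears on the right-hand side of any dependency, so C must belong to every candidate key.
{C}⁺ = {A, B, C, D, G, H}, which is all of the schema, so {C} is the only candidate key.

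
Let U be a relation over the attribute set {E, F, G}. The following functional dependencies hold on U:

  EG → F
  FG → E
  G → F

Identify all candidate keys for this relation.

{G}

Attribute G never appears on the right-hand side of any dependency, so G must belong to every candidate key.
{G}⁺ = {E, F, G}, which is all of the schema, so {G} is the only candidate key.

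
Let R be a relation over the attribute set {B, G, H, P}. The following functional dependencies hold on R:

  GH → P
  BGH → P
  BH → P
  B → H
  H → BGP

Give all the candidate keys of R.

{B}⁺: B→H adds H; H→BGP adds G, P → {B, G, H, P}.
{H}⁺: H→BGP adds B, G, P → {B, G, H, P}.

{B}, {H}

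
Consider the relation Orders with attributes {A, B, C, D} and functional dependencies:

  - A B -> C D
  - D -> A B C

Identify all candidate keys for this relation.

{D}⁺: D→ABC adds A, B, C → {A, B, C, D}.
{A, B}⁺: AB→CD adds C, D → {A, B, C, D}. Minimal: {B}⁺ = {B}; {A}⁺ = {A} — none reach the full schema.
Any other superkey contains one of these as a subset, so there are no further candidate keys.

{D}, {A, B}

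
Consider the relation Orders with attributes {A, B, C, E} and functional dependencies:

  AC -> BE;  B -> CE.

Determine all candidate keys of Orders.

(A, B), (A, C)

Attribute A never appears on the right-hand side of any dependency, so A must belong to every candidate key.
{A}⁺ = {A}, which is not all of the schema, so we must add further attributes.
{A, B}⁺: B→CE adds C, E → {A, B, C, E}. Minimal: {B}⁺ = {B, C, E}; {A}⁺ = {A} — none reach the full schema.
{A, C}⁺: AC→BE adds B, E → {A, B, C, E}. Minimal: {C}⁺ = {C}; {A}⁺ = {A} — none reach the full schema.
Any other superkey contains one of these as a subset, so there are no further candidate keys.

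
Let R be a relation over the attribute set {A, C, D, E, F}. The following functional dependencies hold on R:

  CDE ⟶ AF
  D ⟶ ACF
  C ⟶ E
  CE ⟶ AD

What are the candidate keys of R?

{C}⁺: C→E adds E; CE→AD adds A, D; CDE→AF adds F → {A, C, D, E, F}.
{D}⁺: D→ACF adds A, C, F; C→E adds E → {A, C, D, E, F}.
Any other superkey contains one of these as a subset, so there are no further candidate keys.

{C}, {D}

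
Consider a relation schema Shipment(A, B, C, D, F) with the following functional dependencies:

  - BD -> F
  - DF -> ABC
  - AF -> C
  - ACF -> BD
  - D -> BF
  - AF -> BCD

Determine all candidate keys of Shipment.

(D); (A, F)

{D}⁺: D→BF adds B, F; DF→ABC adds A, C → {A, B, C, D, F}.
{A, F}⁺: AF→C adds C; ACF→BD adds B, D → {A, B, C, D, F}. Minimal: {F}⁺ = {F}; {A}⁺ = {A} — none reach the full schema.
Any other superkey contains one of these as a subset, so there are no further candidate keys.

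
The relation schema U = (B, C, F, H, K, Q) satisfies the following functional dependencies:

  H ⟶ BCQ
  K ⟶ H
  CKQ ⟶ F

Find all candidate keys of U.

Attribute K never appears on the right-hand side of any dependency, so K must belong to every candidate key.
{K}⁺ = {B, C, F, H, K, Q}, which is all of the schema, so {K} is the only candidate key.

{K}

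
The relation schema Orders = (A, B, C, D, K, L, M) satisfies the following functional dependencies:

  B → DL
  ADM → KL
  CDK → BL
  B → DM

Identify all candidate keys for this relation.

{A, B, C}⁺: B→DL adds D, L; B→DM adds M; ADM→KL adds K → {A, B, C, D, K, L, M}. Minimal: {B, C}⁺ = {B, C, D, L, M}; {A, C}⁺ = {A, C}; {A, B}⁺ = {A, B, D, K, L, M} — none reach the full schema.
{A, C, D, K}⁺: CDK→BL adds B, L; B→DM adds M → {A, B, C, D, K, L, M}. Minimal: {C, D, K}⁺ = {B, C, D, K, L, M}; {A, D, K}⁺ = {A, D, K}; {A, C, K}⁺ = {A, C, K}; … — none reach the full schema.
{A, C, D, M}⁺: ADM→KL adds K, L; CDK→BL adds B → {A, B, C, D, K, L, M}. Minimal: {C, D, M}⁺ = {C, D, M}; {A, D, M}⁺ = {A, D, K, L, M}; {A, C, M}⁺ = {A, C, M}; … — none reach the full schema.
Any other superkey contains one of these as a subset, so there are no further candidate keys.

{A, B, C}, {A, C, D, K}, {A, C, D, M}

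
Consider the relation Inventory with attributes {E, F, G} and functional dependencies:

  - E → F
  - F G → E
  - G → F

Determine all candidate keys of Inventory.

{G}

Attribute G never appears on the right-hand side of any dependency, so G must belong to every candidate key.
{G}⁺ = {E, F, G}, which is all of the schema, so {G} is the only candidate key.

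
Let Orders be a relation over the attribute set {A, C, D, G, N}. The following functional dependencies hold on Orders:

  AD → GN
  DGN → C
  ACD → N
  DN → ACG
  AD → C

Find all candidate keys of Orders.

Attribute D never appears on the right-hand side of any dependency, so D must belong to every candidate key.
{D}⁺ = {D}, which is not all of the schema, so we must add further attributes.
{A, D}⁺: AD→GN adds G, N; DGN→C adds C → {A, C, D, G, N}.
{D, N}⁺: DN→ACG adds A, C, G → {A, C, D, G, N}.

{A, D}; {D, N}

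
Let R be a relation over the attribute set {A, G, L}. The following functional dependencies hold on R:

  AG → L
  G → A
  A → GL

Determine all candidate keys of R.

{A}, {G}

{A}⁺: A→GL adds G, L → {A, G, L}.
{G}⁺: G→A adds A; A→GL adds L → {A, G, L}.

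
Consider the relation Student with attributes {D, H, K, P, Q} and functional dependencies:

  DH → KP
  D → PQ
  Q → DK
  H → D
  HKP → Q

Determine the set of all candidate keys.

Attribute H never appears on the right-hand side of any dependency, so H must belong to every candidate key.
{H}⁺ = {D, H, K, P, Q}, which is all of the schema, so {H} is the only candidate key.

H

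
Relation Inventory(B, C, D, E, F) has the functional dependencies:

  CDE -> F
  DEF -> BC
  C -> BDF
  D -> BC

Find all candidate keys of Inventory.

Attribute E never appears on the right-hand side of any dependency, so E must belong to every candidate key.
{E}⁺ = {E}, which is not all of the schema, so we must add further attributes.
{C, E}⁺: C→BDF adds B, D, F → {B, C, D, E, F}.
{D, E}⁺: D→BC adds B, C; CDE→F adds F → {B, C, D, E, F}.

{C, E}, {D, E}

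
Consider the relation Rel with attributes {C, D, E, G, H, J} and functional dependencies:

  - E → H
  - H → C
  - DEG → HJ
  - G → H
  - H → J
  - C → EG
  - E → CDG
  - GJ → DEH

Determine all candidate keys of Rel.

{C}, {E}, {G}, {H}

{C}⁺: C→EG adds E, G; E→CDG adds D; E→H adds H; DEG→HJ adds J → {C, D, E, G, H, J}.
{E}⁺: E→H adds H; H→C adds C; H→J adds J; C→EG adds G; E→CDG adds D → {C, D, E, G, H, J}.
{G}⁺: G→H adds H; H→J adds J; GJ→DEH adds D, E; H→C adds C → {C, D, E, G, H, J}.
{H}⁺: H→C adds C; H→J adds J; C→EG adds E, G; E→CDG adds D → {C, D, E, G, H, J}.
Any other superkey contains one of these as a subset, so there are no further candidate keys.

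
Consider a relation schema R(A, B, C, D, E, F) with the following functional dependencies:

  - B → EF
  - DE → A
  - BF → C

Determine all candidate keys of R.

Attributes B, D never appear on any right-hand side, so every candidate key must contain {B, D}.
{B, D}⁺ = {A, B, C, D, E, F}, which is all of the schema, so {B, D} is the only candidate key.

(B, D)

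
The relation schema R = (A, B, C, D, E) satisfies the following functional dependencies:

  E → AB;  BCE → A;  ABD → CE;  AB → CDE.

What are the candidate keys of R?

(E); (A, B)

{E}⁺: E→AB adds A, B; AB→CDE adds C, D → {A, B, C, D, E}.
{A, B}⁺: AB→CDE adds C, D, E → {A, B, C, D, E}. Minimal: {B}⁺ = {B}; {A}⁺ = {A} — none reach the full schema.
Any other superkey contains one of these as a subset, so there are no further candidate keys.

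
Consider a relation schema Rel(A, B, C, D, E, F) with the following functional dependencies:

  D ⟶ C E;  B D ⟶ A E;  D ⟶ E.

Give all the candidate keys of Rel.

Attributes B, D, F never appear on any right-hand side, so every candidate key must contain {B, D, F}.
{B, D, F}⁺ = {A, B, C, D, E, F}, which is all of the schema, so {B, D, F} is the only candidate key.

{B, D, F}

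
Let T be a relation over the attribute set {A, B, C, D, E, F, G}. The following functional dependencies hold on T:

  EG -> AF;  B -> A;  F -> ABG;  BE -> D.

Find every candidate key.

(C, E, F), (C, E, G)

Attributes C, E never appear on any right-hand side, so every candidate key must contain {C, E}.
{C, E}⁺ = {C, E}, which is not all of the schema, so we must add further attributes.
{C, E, F}⁺: F→ABG adds A, B, G; BE→D adds D → {A, B, C, D, E, F, G}. Minimal: {E, F}⁺ = {A, B, D, E, F, G}; {C, F}⁺ = {A, B, C, F, G}; {C, E}⁺ = {C, E} — none reach the full schema.
{C, E, G}⁺: EG→AF adds A, F; F→ABG adds B; BE→D adds D → {A, B, C, D, E, F, G}. Minimal: {E, G}⁺ = {A, B, D, E, F, G}; {C, G}⁺ = {C, G}; {C, E}⁺ = {C, E} — none reach the full schema.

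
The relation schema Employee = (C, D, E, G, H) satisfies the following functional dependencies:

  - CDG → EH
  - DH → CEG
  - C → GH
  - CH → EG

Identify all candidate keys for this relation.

{C, D}; {D, H}

Attribute D never appears on the right-hand side of any dependency, so D must belong to every candidate key.
{D}⁺ = {D}, which is not all of the schema, so we must add further attributes.
{C, D}⁺: C→GH adds G, H; CH→EG adds E → {C, D, E, G, H}.
{D, H}⁺: DH→CEG adds C, E, G → {C, D, E, G, H}.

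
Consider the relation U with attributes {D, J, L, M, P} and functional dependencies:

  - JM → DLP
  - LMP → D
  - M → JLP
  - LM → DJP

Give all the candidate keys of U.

Attribute M never appears on the right-hand side of any dependency, so M must belong to every candidate key.
{M}⁺ = {D, J, L, M, P}, which is all of the schema, so {M} is the only candidate key.

{M}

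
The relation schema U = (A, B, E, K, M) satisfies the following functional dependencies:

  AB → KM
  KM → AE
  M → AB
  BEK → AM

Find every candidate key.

(M), (A, B), (B, E, K)

{M}⁺: M→AB adds A, B; AB→KM adds K; KM→AE adds E → {A, B, E, K, M}.
{A, B}⁺: AB→KM adds K, M; KM→AE adds E → {A, B, E, K, M}. Minimal: {B}⁺ = {B}; {A}⁺ = {A} — none reach the full schema.
{B, E, K}⁺: BEK→AM adds A, M → {A, B, E, K, M}. Minimal: {E, K}⁺ = {E, K}; {B, K}⁺ = {B, K}; {B, E}⁺ = {B, E} — none reach the full schema.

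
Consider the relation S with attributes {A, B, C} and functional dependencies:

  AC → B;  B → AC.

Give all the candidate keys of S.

{B}, {A, C}

{B}⁺: B→AC adds A, C → {A, B, C}.
{A, C}⁺: AC→B adds B → {A, B, C}. Minimal: {C}⁺ = {C}; {A}⁺ = {A} — none reach the full schema.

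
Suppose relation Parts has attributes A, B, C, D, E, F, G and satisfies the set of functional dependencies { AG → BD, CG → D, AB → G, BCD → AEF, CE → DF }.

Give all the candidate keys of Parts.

{A, B, C}, {A, C, G}, {B, C, D}, {B, C, E}, {B, C, G}

Attribute C never appears on the right-hand side of any dependency, so C must belong to every candidate key.
{C}⁺ = {C}, which is not all of the schema, so we must add further attributes.
{A, B, C}⁺: AB→G adds G; AG→BD adds D; BCD→AEF adds E, F → {A, B, C, D, E, F, G}.
{A, C, G}⁺: AG→BD adds B, D; BCD→AEF adds E, F → {A, B, C, D, E, F, G}.
{B, C, D}⁺: BCD→AEF adds A, E, F; AB→G adds G → {A, B, C, D, E, F, G}.
{B, C, E}⁺: CE→DF adds D, F; BCD→AEF adds A; AB→G adds G → {A, B, C, D, E, F, G}.
{B, C, G}⁺: CG→D adds D; BCD→AEF adds A, E, F → {A, B, C, D, E, F, G}.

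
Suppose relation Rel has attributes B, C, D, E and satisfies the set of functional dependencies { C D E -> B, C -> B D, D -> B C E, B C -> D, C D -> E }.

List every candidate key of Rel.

C, D

{C}⁺: C→BD adds B, D; D→BCE adds E → {B, C, D, E}.
{D}⁺: D→BCE adds B, C, E → {B, C, D, E}.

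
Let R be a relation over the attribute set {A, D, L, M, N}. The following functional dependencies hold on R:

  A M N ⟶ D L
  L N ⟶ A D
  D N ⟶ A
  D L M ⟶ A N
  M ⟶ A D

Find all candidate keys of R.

{L, M}, {M, N}

Attribute M never appears on the right-hand side of any dependency, so M must belong to every candidate key.
{M}⁺ = {A, D, M}, which is not all of the schema, so we must add further attributes.
{L, M}⁺: M→AD adds A, D; DLM→AN adds N → {A, D, L, M, N}.
{M, N}⁺: M→AD adds A, D; AMN→DL adds L → {A, D, L, M, N}.
Any other superkey contains one of these as a subset, so there are no further candidate keys.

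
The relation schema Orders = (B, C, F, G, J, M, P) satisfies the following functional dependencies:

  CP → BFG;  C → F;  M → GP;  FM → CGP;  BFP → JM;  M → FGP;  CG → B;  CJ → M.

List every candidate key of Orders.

(M), (C, J), (C, P), (B, F, P)

{M}⁺: M→GP adds G, P; M→FGP adds F; FM→CGP adds C; CG→B adds B; BFP→JM adds J → {B, C, F, G, J, M, P}.
{C, J}⁺: C→F adds F; CJ→M adds M; M→GP adds G, P; CG→B adds B → {B, C, F, G, J, M, P}. Minimal: {J}⁺ = {J}; {C}⁺ = {C, F} — none reach the full schema.
{C, P}⁺: CP→BFG adds B, F, G; BFP→JM adds J, M → {B, C, F, G, J, M, P}. Minimal: {P}⁺ = {P}; {C}⁺ = {C, F} — none reach the full schema.
{B, F, P}⁺: BFP→JM adds J, M; M→FGP adds G; FM→CGP adds C → {B, C, F, G, J, M, P}. Minimal: {F, P}⁺ = {F, P}; {B, P}⁺ = {B, P}; {B, F}⁺ = {B, F} — none reach the full schema.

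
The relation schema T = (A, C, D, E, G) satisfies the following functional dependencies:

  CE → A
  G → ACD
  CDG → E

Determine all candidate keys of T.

G

Attribute G never appears on the right-hand side of any dependency, so G must belong to every candidate key.
{G}⁺ = {A, C, D, E, G}, which is all of the schema, so {G} is the only candidate key.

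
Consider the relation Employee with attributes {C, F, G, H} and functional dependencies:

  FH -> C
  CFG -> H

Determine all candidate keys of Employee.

(C, F, G); (F, G, H)

Attributes F, G never appear on any right-hand side, so every candidate key must contain {F, G}.
{F, G}⁺ = {F, G}, which is not all of the schema, so we must add further attributes.
{C, F, G}⁺: CFG→H adds H → {C, F, G, H}. Minimal: {F, G}⁺ = {F, G}; {C, G}⁺ = {C, G}; {C, F}⁺ = {C, F} — none reach the full schema.
{F, G, H}⁺: FH→C adds C → {C, F, G, H}. Minimal: {G, H}⁺ = {G, H}; {F, H}⁺ = {C, F, H}; {F, G}⁺ = {F, G} — none reach the full schema.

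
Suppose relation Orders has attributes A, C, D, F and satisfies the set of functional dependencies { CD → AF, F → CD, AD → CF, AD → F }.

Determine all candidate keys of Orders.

{F}; {A, D}; {C, D}

{F}⁺: F→CD adds C, D; CD→AF adds A → {A, C, D, F}.
{A, D}⁺: AD→CF adds C, F → {A, C, D, F}.
{C, D}⁺: CD→AF adds A, F → {A, C, D, F}.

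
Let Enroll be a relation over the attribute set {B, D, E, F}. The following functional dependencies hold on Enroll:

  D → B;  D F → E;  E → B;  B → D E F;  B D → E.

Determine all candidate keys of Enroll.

{B}⁺: B→DEF adds D, E, F → {B, D, E, F}.
{D}⁺: D→B adds B; B→DEF adds E, F → {B, D, E, F}.
{E}⁺: E→B adds B; B→DEF adds D, F → {B, D, E, F}.
Any other superkey contains one of these as a subset, so there are no further candidate keys.

B; D; E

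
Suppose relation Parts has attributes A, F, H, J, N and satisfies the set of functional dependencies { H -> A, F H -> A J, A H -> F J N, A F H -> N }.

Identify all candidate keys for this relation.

Attribute H never appears on the right-hand side of any dependency, so H must belong to every candidate key.
{H}⁺ = {A, F, H, J, N}, which is all of the schema, so {H} is the only candidate key.

{H}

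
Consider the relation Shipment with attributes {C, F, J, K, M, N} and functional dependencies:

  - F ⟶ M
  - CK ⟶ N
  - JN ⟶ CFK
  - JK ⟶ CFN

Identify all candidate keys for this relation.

Attribute J never appears on the right-hand side of any dependency, so J must belong to every candidate key.
{J}⁺ = {J}, which is not all of the schema, so we must add further attributes.
{J, K}⁺: JK→CFN adds C, F, N; F→M adds M → {C, F, J, K, M, N}. Minimal: {K}⁺ = {K}; {J}⁺ = {J} — none reach the full schema.
{J, N}⁺: JN→CFK adds C, F, K; F→M adds M → {C, F, J, K, M, N}. Minimal: {N}⁺ = {N}; {J}⁺ = {J} — none reach the full schema.
Any other superkey contains one of these as a subset, so there are no further candidate keys.

{J, K}; {J, N}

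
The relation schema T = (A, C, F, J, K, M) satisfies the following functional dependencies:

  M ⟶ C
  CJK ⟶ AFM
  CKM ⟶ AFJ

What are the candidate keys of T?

{K, M}; {C, J, K}

Attribute K never appears on the right-hand side of any dependency, so K must belong to every candidate key.
{K}⁺ = {K}, which is not all of the schema, so we must add further attributes.
{K, M}⁺: M→C adds C; CKM→AFJ adds A, F, J → {A, C, F, J, K, M}. Minimal: {M}⁺ = {C, M}; {K}⁺ = {K} — none reach the full schema.
{C, J, K}⁺: CJK→AFM adds A, F, M → {A, C, F, J, K, M}. Minimal: {J, K}⁺ = {J, K}; {C, K}⁺ = {C, K}; {C, J}⁺ = {C, J} — none reach the full schema.
Any other superkey contains one of these as a subset, so there are no further candidate keys.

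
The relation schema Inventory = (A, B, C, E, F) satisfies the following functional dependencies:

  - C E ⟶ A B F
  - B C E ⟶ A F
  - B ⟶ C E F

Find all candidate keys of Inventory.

(B), (C, E)

{B}⁺: B→CEF adds C, E, F; CE→ABF adds A → {A, B, C, E, F}.
{C, E}⁺: CE→ABF adds A, B, F → {A, B, C, E, F}. Minimal: {E}⁺ = {E}; {C}⁺ = {C} — none reach the full schema.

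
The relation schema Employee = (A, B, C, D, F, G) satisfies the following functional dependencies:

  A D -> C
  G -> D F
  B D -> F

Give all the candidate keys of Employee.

ABG

{A, B, G}⁺: G→DF adds D, F; AD→C adds C → {A, B, C, D, F, G}. Minimal: {B, G}⁺ = {B, D, F, G}; {A, G}⁺ = {A, C, D, F, G}; {A, B}⁺ = {A, B} — none reach the full schema.
No other minimal superkey exists.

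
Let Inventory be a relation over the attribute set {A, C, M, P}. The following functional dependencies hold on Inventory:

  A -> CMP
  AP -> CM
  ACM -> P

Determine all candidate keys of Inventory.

{A}

Attribute A never appears on the right-hand side of any dependency, so A must belong to every candidate key.
{A}⁺ = {A, C, M, P}, which is all of the schema, so {A} is the only candidate key.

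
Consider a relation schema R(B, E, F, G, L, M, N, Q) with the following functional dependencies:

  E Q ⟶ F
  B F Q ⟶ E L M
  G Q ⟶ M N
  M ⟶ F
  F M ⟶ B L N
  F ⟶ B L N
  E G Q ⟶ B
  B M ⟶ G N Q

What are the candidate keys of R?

{M}⁺: M→F adds F; FM→BLN adds B, L, N; BM→GNQ adds G, Q; BFQ→ELM adds E → {B, E, F, G, L, M, N, Q}.
{E, Q}⁺: EQ→F adds F; F→BLN adds B, L, N; BFQ→ELM adds M; BM→GNQ adds G → {B, E, F, G, L, M, N, Q}. Minimal: {Q}⁺ = {Q}; {E}⁺ = {E} — none reach the full schema.
{F, Q}⁺: F→BLN adds B, L, N; BFQ→ELM adds E, M; BM→GNQ adds G → {B, E, F, G, L, M, N, Q}. Minimal: {Q}⁺ = {Q}; {F}⁺ = {B, F, L, N} — none reach the full schema.
{G, Q}⁺: GQ→MN adds M, N; M→F adds F; FM→BLN adds B, L; BFQ→ELM adds E → {B, E, F, G, L, M, N, Q}. Minimal: {Q}⁺ = {Q}; {G}⁺ = {G} — none reach the full schema.
Any other superkey contains one of these as a subset, so there are no further candidate keys.

(M), (E, Q), (F, Q), (G, Q)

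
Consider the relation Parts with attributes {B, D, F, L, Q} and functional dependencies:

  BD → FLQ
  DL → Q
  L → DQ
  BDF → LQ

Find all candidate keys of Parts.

(B, D); (B, L)

Attribute B never appears on the right-hand side of any dependency, so B must belong to every candidate key.
{B}⁺ = {B}, which is not all of the schema, so we must add further attributes.
{B, D}⁺: BD→FLQ adds F, L, Q → {B, D, F, L, Q}. Minimal: {D}⁺ = {D}; {B}⁺ = {B} — none reach the full schema.
{B, L}⁺: L→DQ adds D, Q; BD→FLQ adds F → {B, D, F, L, Q}. Minimal: {L}⁺ = {D, L, Q}; {B}⁺ = {B} — none reach the full schema.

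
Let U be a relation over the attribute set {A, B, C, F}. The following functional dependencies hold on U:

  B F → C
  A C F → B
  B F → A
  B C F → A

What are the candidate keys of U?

Attribute F never appears on the right-hand side of any dependency, so F must belong to every candidate key.
{F}⁺ = {F}, which is not all of the schema, so we must add further attributes.
{B, F}⁺: BF→C adds C; BF→A adds A → {A, B, C, F}. Minimal: {F}⁺ = {F}; {B}⁺ = {B} — none reach the full schema.
{A, C, F}⁺: ACF→B adds B → {A, B, C, F}. Minimal: {C, F}⁺ = {C, F}; {A, F}⁺ = {A, F}; {A, C}⁺ = {A, C} — none reach the full schema.

{B, F}, {A, C, F}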